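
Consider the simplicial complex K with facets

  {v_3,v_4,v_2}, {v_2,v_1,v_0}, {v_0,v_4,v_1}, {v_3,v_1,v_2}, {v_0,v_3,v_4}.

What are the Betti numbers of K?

b_0 = 1, b_1 = 1, b_2 = 0.

Take the total order v_0 < v_1 < v_2 < v_3 < v_4 on the vertex set. Then K (dimension 2) consists of the simplices:

  0-simplices (5): [v_0], [v_1], [v_2], [v_3], [v_4]
  1-simplices (10): [v_0,v_1], [v_0,v_2], [v_0,v_3], [v_0,v_4], [v_1,v_2], [v_1,v_3], [v_1,v_4], [v_2,v_3], [v_2,v_4], [v_3,v_4]
  2-simplices (5): [v_0,v_1,v_2], [v_0,v_1,v_4], [v_0,v_3,v_4], [v_1,v_2,v_3], [v_2,v_3,v_4]

Hence C_0 ≅ Z^5, C_1 ≅ Z^10, C_2 ≅ Z^5.

Boundary ∂_1: C_1 → C_0 is given by ∂[p,q] = [q] − [p].
The 5×10 boundary matrix has rank 4 and Smith normal form diag(1,1,1,1).

The boundary map ∂_2: C_2 → C_1 sends each 2-simplex [p,q,r] to [q,r] − [p,r] + [p,q]. For instance
  ∂[v_0,v_1,v_2] = [v_1,v_2] − [v_0,v_2] + [v_0,v_1],
  ∂[v_0,v_3,v_4] = [v_3,v_4] − [v_0,v_4] + [v_0,v_3].
The resulting 10×5 matrix has rank 5, and its Smith normal form has invariant factors (1,1,1,1,1).

Now H_k = ker ∂_k / im ∂_{k+1}, so:

  H_0: rank C_0 − rank ∂_1 = 5 − 4 = 1, and the invariant factors of ∂_1 are all 1, so H_0 ≅ Z.
  H_1: rank ker ∂_1 − rank ∂_2 = (10 − 4) − 5 = 1, and the invariant factors of ∂_2 are all 1, so H_1 ≅ Z.
  H_2: rank ker ∂_2 − rank ∂_3 = (5 − 5) − 0 = 0, and there is no ∂_3, so H_2 ≅ 0.

As a check, the Euler characteristic is 5 − 10 + 5 = 0, which agrees with 1 − 1 + 0 = 0.

Hence the Betti numbers are b_0 = 1, b_1 = 1, b_2 = 0.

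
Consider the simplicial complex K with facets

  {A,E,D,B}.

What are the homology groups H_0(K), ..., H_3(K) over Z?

Take the total order A < B < D < E on the vertex set. Then K (dimension 3) consists of the simplices:

  0-simplices (4): A, B, D, E
  1-simplices (6): AB, AD, AE, BD, BE, DE
  2-simplices (4): ABD, ABE, ADE, BDE
  3-simplices (1): ABDE

giving chain groups C_0 ≅ Z^4, C_1 ≅ Z^6, C_2 ≅ Z^4, C_3 ≅ Z^1.

∂_1: C_1 → C_0 sends each edge [p,q] (with p < q) to q − p.
The 4×6 boundary matrix has rank 3 and Smith normal form diag(1,1,1).

Boundary ∂_2: C_2 → C_1 maps a triangle to the signed sum of its edges. For instance
  ∂BDE = DE − BE + BD,
  ∂ADE = DE − AE + AD.
The resulting 6×4 matrix has rank 3, and its Smith normal form has invariant factors (1,1,1).

The boundary map ∂_3: C_3 → C_2 sends each 3-simplex σ to the alternating sum Σ_i (−1)^i (σ with its i-th vertex removed). For instance
  ∂ABDE = BDE − ADE + ABE − ABD.
The 4×1 boundary matrix has rank 1 and Smith normal form diag(1).

Computing H_k = (kernel of ∂_k) / (image of ∂_{k+1}):

  H_0: rank C_0 − rank ∂_1 = 4 − 3 = 1, and the invariant factors of ∂_1 are all 1, so H_0 = Z.
  H_1: rank ker ∂_1 − rank ∂_2 = (6 − 3) − 3 = 0, and the invariant factors of ∂_2 are all 1, so H_1 = 0.
  H_2: rank ker ∂_2 − rank ∂_3 = (4 − 3) − 1 = 0, and the invariant factors of ∂_3 are all 1, so H_2 = 0.
  H_3: rank ker ∂_3 − rank ∂_4 = (1 − 1) − 0 = 0, and there is no ∂_4, so H_3 = 0.

As a check, the Euler characteristic is 4 − 6 + 4 − 1 = 1, which agrees with 1 − 0 + 0 − 0 = 1.
(K is a triangulation of the 3-simplex.)

H_0 = Z,  H_1 = 0,  H_2 = 0,  H_3 = 0.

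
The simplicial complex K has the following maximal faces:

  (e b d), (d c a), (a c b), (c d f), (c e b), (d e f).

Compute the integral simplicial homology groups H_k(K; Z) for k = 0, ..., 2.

H_0 ≅ Z,  H_1 ≅ Z,  H_2 = 0.

Take the total order a < b < c < d < e < f on the vertex set. Then K (dimension 2) consists of the simplices:

  0-simplices (6): a, b, c, d, e, f
  1-simplices (12): ab, ac, ad, bc, bd, be, cd, ce, cf, de, df, ef
  2-simplices (6): abc, acd, bce, bde, cdf, def

giving chain groups C_0 ≅ Z^6, C_1 ≅ Z^12, C_2 ≅ Z^6.

The boundary map ∂_1: C_1 → C_0 maps an edge to its endpoints' difference, ∂[p,q] = q − p. For instance
  ∂be = e − b.
The 6×12 boundary matrix has rank 5 and Smith normal form diag(1,1,1,1,1).

Boundary ∂_2: C_2 → C_1 acts by ∂[p,q,r] = [q,r] − [p,r] + [p,q]. For instance
  ∂bce = ce − be + bc,
  ∂acd = cd − ad + ac.
As a 12×6 matrix over Z this has rank 6, with invariant factors (1,1,1,1,1,1).

From H_k ≅ ker(∂_k) / im(∂_{k+1}) we obtain:

  H_0: rank C_0 − rank ∂_1 = 6 − 5 = 1, and the invariant factors of ∂_1 are all 1, so H_0 ≅ Z.
  H_1: rank ker ∂_1 − rank ∂_2 = (12 − 5) − 6 = 1, and the invariant factors of ∂_2 are all 1, so H_1 ≅ Z.
  H_2: rank ker ∂_2 − rank ∂_3 = (6 − 6) − 0 = 0, and there is no ∂_3, so H_2 ≅ 0.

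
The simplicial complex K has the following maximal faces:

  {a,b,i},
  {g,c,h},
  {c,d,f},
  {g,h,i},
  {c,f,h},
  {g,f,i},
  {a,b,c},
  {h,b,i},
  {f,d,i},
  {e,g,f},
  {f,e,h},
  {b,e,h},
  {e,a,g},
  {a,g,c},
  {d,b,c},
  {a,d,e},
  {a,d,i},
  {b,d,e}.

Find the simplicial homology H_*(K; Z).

H_0 = Z,  H_1 = Z ⊕ Z/2,  H_2 = 0.

We work with the vertex ordering a < b < c < d < e < f < g < h < i. The simplices of K, each written with vertices in increasing order, are:

  0-simplices (9): a, b, c, d, e, f, g, h, i
  1-simplices (27): ab, ac, ad, ae, ag, ai, bc, bd, be, bh, bi, cd, cf, cg, ch, de, df, di, ef, eg, eh, fg, fh, fi, gh, gi, hi
  2-simplices (18): abc, abi, acg, ade, adi, aeg, bcd, bde, beh, bhi, cdf, cfh, cgh, dfi, efg, efh, fgi, ghi

Hence C_0 ≅ Z^9, C_1 ≅ Z^27, C_2 ≅ Z^18.

∂_1: C_1 → C_0 maps an edge to its endpoints' difference, ∂[p,q] = q − p. For instance
  ∂bc = c − b.
The 9×27 boundary matrix has rank 8 and Smith normal form diag(1,1,1,1,1,1,1,1).

Boundary ∂_2: C_2 → C_1 acts by ∂[p,q,r] = [q,r] − [p,r] + [p,q]. For instance
  ∂efg = fg − eg + ef,
  ∂bde = de − be + bd.
The 27×18 boundary matrix has rank 18 and Smith normal form diag(1,1,1,1,1,1,1,1,1,1,1,1,1,1,1,1,1,2).

Reading off H_k = ker ∂_k / im ∂_{k+1}:

  H_0: rank C_0 − rank ∂_1 = 9 − 8 = 1, and the invariant factors of ∂_1 are all 1, so H_0 = Z.
  H_1: rank ker ∂_1 − rank ∂_2 = (27 − 8) − 18 = 1, and ∂_2 has invariant factor 2 > 1, so H_1 = Z ⊕ Z/2.
  H_2: rank ker ∂_2 − rank ∂_3 = (18 − 18) − 0 = 0, and there is no ∂_3, so H_2 = 0.

(K is a triangulation of the Klein bottle.)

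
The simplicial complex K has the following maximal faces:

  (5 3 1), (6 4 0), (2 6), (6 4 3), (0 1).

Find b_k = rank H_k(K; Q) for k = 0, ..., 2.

b_0 = 1, b_1 = 1, b_2 = 0.

Take the total order 0 < 1 < 2 < 3 < 4 < 5 < 6 on the vertex set. Then K (dimension 2) consists of the simplices:

  0-simplices (7): [0], [1], [2], [3], [4], [5], [6]
  1-simplices (10): [0,1], [0,4], [0,6], [1,3], [1,5], [2,6], [3,4], [3,5], [3,6], [4,6]
  2-simplices (3): [0,4,6], [1,3,5], [3,4,6]

giving chain groups C_0 ≅ Z^7, C_1 ≅ Z^10, C_2 ≅ Z^3.

Boundary ∂_1: C_1 → C_0 sends each edge [p,q] (with p < q) to q − p. For instance
  ∂[0,6] = [6] − [0].
As a 7×10 matrix over Z this has rank 6, with invariant factors (1,1,1,1,1,1).

∂_2: C_2 → C_1 acts by ∂[p,q,r] = [q,r] − [p,r] + [p,q]. For instance
  ∂[0,4,6] = [4,6] − [0,6] + [0,4],
  ∂[3,4,6] = [4,6] − [3,6] + [3,4].
As a 10×3 matrix over Z this has rank 3, with invariant factors (1,1,1).

From H_k ≅ ker(∂_k) / im(∂_{k+1}) we obtain:

  H_0: rank C_0 − rank ∂_1 = 7 − 6 = 1, and the invariant factors of ∂_1 are all 1, so H_0 ≅ Z.
  H_1: rank ker ∂_1 − rank ∂_2 = (10 − 6) − 3 = 1, and the invariant factors of ∂_2 are all 1, so H_1 ≅ Z.
  H_2: rank ker ∂_2 − rank ∂_3 = (3 − 3) − 0 = 0, and there is no ∂_3, so H_2 ≅ 0.

As a check, the Euler characteristic is 7 − 10 + 3 = 0, which agrees with 1 − 1 + 0 = 0.

Hence the Betti numbers are b_0 = 1, b_1 = 1, b_2 = 0.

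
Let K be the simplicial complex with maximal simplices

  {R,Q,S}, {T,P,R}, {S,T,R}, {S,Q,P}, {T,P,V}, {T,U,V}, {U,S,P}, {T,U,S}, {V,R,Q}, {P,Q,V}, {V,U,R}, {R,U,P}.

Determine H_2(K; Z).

Order the vertices as P < Q < R < S < T < U < V. Listing each simplex with vertices in this order, K has dimension 2 with simplices:

  0-simplices (7): P, Q, R, S, T, U, V
  1-simplices (18): PQ, PR, PS, PT, PU, PV, QR, QS, QV, RS, RT, RU, RV, ST, SU, TU, TV, UV
  2-simplices (12): PQS, PQV, PRT, PRU, PSU, PTV, QRS, QRV, RST, RUV, STU, TUV

giving chain groups C_0 ≅ Z^7, C_1 ≅ Z^18, C_2 ≅ Z^12.

Boundary ∂_1: C_1 → C_0 maps an edge to its endpoints' difference, ∂[p,q] = q − p.
As a 7×18 matrix over Z this has rank 6, with invariant factors (1,1,1,1,1,1).

∂_2: C_2 → C_1 acts by ∂[p,q,r] = [q,r] − [p,r] + [p,q]. For instance
  ∂PSU = SU − PU + PS,
  ∂QRV = RV − QV + QR.
As a 18×12 matrix over Z this has rank 12, with invariant factors (1,1,1,1,1,1,1,1,1,1,1,2).

Computing H_k = (kernel of ∂_k) / (image of ∂_{k+1}):

  H_2: rank ker ∂_2 − rank ∂_3 = (12 − 12) − 0 = 0, and there is no ∂_3, so H_2 ≅ 0.

(K is a triangulation of the real projective plane RP^2.)

H_2 = 0.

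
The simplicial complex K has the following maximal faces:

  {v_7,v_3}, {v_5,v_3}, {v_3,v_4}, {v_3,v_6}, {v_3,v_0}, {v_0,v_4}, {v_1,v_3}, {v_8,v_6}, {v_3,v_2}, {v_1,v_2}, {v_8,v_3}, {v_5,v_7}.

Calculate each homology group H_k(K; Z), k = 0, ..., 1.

H_0 ≅ Z,  H_1 ≅ Z^4.

Take the total order v_0 < v_1 < v_2 < v_3 < v_4 < v_5 < v_6 < v_7 < v_8 on the vertex set. Then K (dimension 1) consists of the simplices:

  0-simplices (9): [v_0], [v_1], [v_2], [v_3], [v_4], [v_5], [v_6], [v_7], [v_8]
  1-simplices (12): [v_0,v_3], [v_0,v_4], [v_1,v_2], [v_1,v_3], [v_2,v_3], [v_3,v_4], [v_3,v_5], [v_3,v_6], [v_3,v_7], [v_3,v_8], [v_5,v_7], [v_6,v_8]

giving chain groups C_0 ≅ Z^9, C_1 ≅ Z^12.

Boundary ∂_1: C_1 → C_0 is given by ∂[p,q] = [q] − [p].
As a 9×12 matrix over Z this has rank 8, with invariant factors (1,1,1,1,1,1,1,1).

Reading off H_k = ker ∂_k / im ∂_{k+1}:

  H_0: rank C_0 − rank ∂_1 = 9 − 8 = 1, and the invariant factors of ∂_1 are all 1, so H_0 = Z.
  H_1: rank ker ∂_1 − rank ∂_2 = (12 − 8) − 0 = 4, and there is no ∂_2, so H_1 = Z^4.

As a check, the Euler characteristic is 9 − 12 = -3, which agrees with 1 − 4 = -3.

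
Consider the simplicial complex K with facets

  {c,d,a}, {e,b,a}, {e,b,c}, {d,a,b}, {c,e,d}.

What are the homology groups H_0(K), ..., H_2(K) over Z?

We work with the vertex ordering a < b < c < d < e. The simplices of K, each written with vertices in increasing order, are:

  0-simplices (5): a, b, c, d, e
  1-simplices (10): ab, ac, ad, ae, bc, bd, be, cd, ce, de
  2-simplices (5): abd, abe, acd, bce, cde

giving chain groups C_0 ≅ Z^5, C_1 ≅ Z^10, C_2 ≅ Z^5.

The boundary map ∂_1: C_1 → C_0 sends each edge [p,q] (with p < q) to q − p.
The resulting 5×10 matrix has rank 4, and its Smith normal form has invariant factors (1,1,1,1).

∂_2: C_2 → C_1 maps a triangle to the signed sum of its edges. For instance
  ∂abe = be − ae + ab,
  ∂bce = ce − be + bc.
The 10×5 boundary matrix has rank 5 and Smith normal form diag(1,1,1,1,1).

Now H_k = ker ∂_k / im ∂_{k+1}, so:

  H_0: rank C_0 − rank ∂_1 = 5 − 4 = 1, and the invariant factors of ∂_1 are all 1, so H_0 = Z.
  H_1: rank ker ∂_1 − rank ∂_2 = (10 − 4) − 5 = 1, and the invariant factors of ∂_2 are all 1, so H_1 = Z.
  H_2: rank ker ∂_2 − rank ∂_3 = (5 − 5) − 0 = 0, and there is no ∂_3, so H_2 = 0.

As a check, the Euler characteristic is 5 − 10 + 5 = 0, which agrees with 1 − 1 + 0 = 0.

H_0 = Z,  H_1 = Z,  H_2 = 0.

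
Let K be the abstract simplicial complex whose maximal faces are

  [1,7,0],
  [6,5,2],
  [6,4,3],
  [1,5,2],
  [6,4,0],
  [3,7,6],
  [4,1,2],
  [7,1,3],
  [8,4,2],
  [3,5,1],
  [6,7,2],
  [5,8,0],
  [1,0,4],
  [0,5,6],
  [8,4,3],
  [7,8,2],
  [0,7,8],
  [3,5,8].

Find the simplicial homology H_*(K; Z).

We work with the vertex ordering 0 < 1 < 2 < 3 < 4 < 5 < 6 < 7 < 8. The simplices of K, each written with vertices in increasing order, are:

  0-simplices (9): [0], [1], [2], [3], [4], [5], [6], [7], [8]
  1-simplices (27): (27 of them)
  2-simplices (18): [0,1,4], [0,1,7], [0,4,6], [0,5,6], [0,5,8], [0,7,8], [1,2,4], [1,2,5], [1,3,5], [1,3,7], [2,4,8], [2,5,6], [2,6,7], [2,7,8], [3,4,6], [3,4,8], [3,5,8], [3,6,7]

Hence C_0 ≅ Z^9, C_1 ≅ Z^27, C_2 ≅ Z^18.

∂_1: C_1 → C_0 sends each edge [p,q] (with p < q) to q − p.
This gives a 9×27 integer matrix of rank 8; reducing to Smith normal form yields diagonal entries (1,1,1,1,1,1,1,1).

Boundary ∂_2: C_2 → C_1 maps a triangle to the signed sum of its edges. For instance
  ∂[1,2,5] = [2,5] − [1,5] + [1,2],
  ∂[3,6,7] = [6,7] − [3,7] + [3,6].
The 27×18 boundary matrix has rank 17 and Smith normal form diag(1,1,1,1,1,1,1,1,1,1,1,1,1,1,1,1,1).

Now H_k = ker ∂_k / im ∂_{k+1}, so:

  H_0: rank C_0 − rank ∂_1 = 9 − 8 = 1, and the invariant factors of ∂_1 are all 1, so H_0 = Z.
  H_1: rank ker ∂_1 − rank ∂_2 = (27 − 8) − 17 = 2, and the invariant factors of ∂_2 are all 1, so H_1 = Z^2.
  H_2: rank ker ∂_2 − rank ∂_3 = (18 − 17) − 0 = 1, and there is no ∂_3, so H_2 = Z.

As a check, the Euler characteristic is 9 − 27 + 18 = 0, which agrees with 1 − 2 + 1 = 0.

H_0 = Z,  H_1 = Z^2,  H_2 = Z.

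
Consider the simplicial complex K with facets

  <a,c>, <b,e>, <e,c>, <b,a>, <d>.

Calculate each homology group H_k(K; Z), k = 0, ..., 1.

K has 5 vertices, 4 edges.
rank ∂_0 = 0, rank ∂_1 = 3 ⇒ b_0 = 5 − 0 − 3 = 2; all invariant factors of ∂_1 are 1 so no torsion. So H_0 = Z^2.
rank ∂_1 = 3, rank ∂_2 = 0 ⇒ b_1 = 4 − 3 − 0 = 1. So H_1 = Z.

H_0 ≅ Z^2,  H_1 ≅ Z.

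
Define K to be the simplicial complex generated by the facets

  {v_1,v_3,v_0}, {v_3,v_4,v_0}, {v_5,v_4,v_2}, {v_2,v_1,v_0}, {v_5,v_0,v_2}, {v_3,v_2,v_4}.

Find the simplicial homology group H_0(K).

Order the vertices as v_0 < v_1 < v_2 < v_3 < v_4 < v_5. Listing each simplex with vertices in this order, K has dimension 2 with simplices:

  0-simplices (6): [v_0], [v_1], [v_2], [v_3], [v_4], [v_5]
  1-simplices (12): [v_0,v_1], [v_0,v_2], [v_0,v_3], [v_0,v_4], [v_0,v_5], [v_1,v_2], [v_1,v_3], [v_2,v_3], [v_2,v_4], [v_2,v_5], [v_3,v_4], [v_4,v_5]
  2-simplices (6): [v_0,v_1,v_2], [v_0,v_1,v_3], [v_0,v_2,v_5], [v_0,v_3,v_4], [v_2,v_3,v_4], [v_2,v_4,v_5]

Hence C_0 ≅ Z^6, C_1 ≅ Z^12, C_2 ≅ Z^6.

The boundary map ∂_1: C_1 → C_0 is given by ∂[p,q] = [q] − [p]. For instance
  ∂[v_0,v_3] = [v_3] − [v_0].
The 6×12 boundary matrix has rank 5 and Smith normal form diag(1,1,1,1,1).

The boundary map ∂_2: C_2 → C_1 maps a triangle to the signed sum of its edges. For instance
  ∂[v_0,v_1,v_2] = [v_1,v_2] − [v_0,v_2] + [v_0,v_1],
  ∂[v_2,v_3,v_4] = [v_3,v_4] − [v_2,v_4] + [v_2,v_3].
This gives a 12×6 integer matrix of rank 6; reducing to Smith normal form yields diagonal entries (1,1,1,1,1,1).

Reading off H_k = ker ∂_k / im ∂_{k+1}:

  H_0: rank C_0 − rank ∂_1 = 6 − 5 = 1, and the invariant factors of ∂_1 are all 1, so H_0 = Z.

H_0 = Z.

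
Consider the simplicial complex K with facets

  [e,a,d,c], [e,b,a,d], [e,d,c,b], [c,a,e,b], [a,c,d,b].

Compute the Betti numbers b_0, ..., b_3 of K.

b_0 = 1, b_1 = 0, b_2 = 0, b_3 = 1.

We work with the vertex ordering a < b < c < d < e. The simplices of K, each written with vertices in increasing order, are:

  0-simplices (5): a, b, c, d, e
  1-simplices (10): ab, ac, ad, ae, bc, bd, be, cd, ce, de
  2-simplices (10): abc, abd, abe, acd, ace, ade, bcd, bce, bde, cde
  3-simplices (5): abcd, abce, abde, acde, bcde

so the chain groups are C_0 ≅ Z^5, C_1 ≅ Z^10, C_2 ≅ Z^10, C_3 ≅ Z^5.

∂_1: C_1 → C_0 is given by ∂[p,q] = [q] − [p]. For instance
  ∂de = e − d.
The resulting 5×10 matrix has rank 4, and its Smith normal form has invariant factors (1,1,1,1).

The boundary map ∂_2: C_2 → C_1 acts by ∂[p,q,r] = [q,r] − [p,r] + [p,q]. For instance
  ∂acd = cd − ad + ac,
  ∂abc = bc − ac + ab.
As a 10×10 matrix over Z this has rank 6, with invariant factors (1,1,1,1,1,1).

The boundary map ∂_3: C_3 → C_2 sends each 3-simplex σ to the alternating sum Σ_i (−1)^i (σ with its i-th vertex removed). For instance
  ∂abde = bde − ade + abe − abd,
  ∂abcd = bcd − acd + abd − abc.
As a 10×5 matrix over Z this has rank 4, with invariant factors (1,1,1,1).

Now H_k = ker ∂_k / im ∂_{k+1}, so:

  H_0: rank C_0 − rank ∂_1 = 5 − 4 = 1, and the invariant factors of ∂_1 are all 1, so H_0 = Z.
  H_1: rank ker ∂_1 − rank ∂_2 = (10 − 4) − 6 = 0, and the invariant factors of ∂_2 are all 1, so H_1 = 0.
  H_2: rank ker ∂_2 − rank ∂_3 = (10 − 6) − 4 = 0, and the invariant factors of ∂_3 are all 1, so H_2 = 0.
  H_3: rank ker ∂_3 − rank ∂_4 = (5 − 4) − 0 = 1, and there is no ∂_4, so H_3 = Z.

As a check, the Euler characteristic is 5 − 10 + 10 − 5 = 0, which agrees with 1 − 0 + 0 − 1 = 0.
(K is a triangulation of the 3-sphere S^3.)

Hence the Betti numbers are b_0 = 1, b_1 = 0, b_2 = 0, b_3 = 1.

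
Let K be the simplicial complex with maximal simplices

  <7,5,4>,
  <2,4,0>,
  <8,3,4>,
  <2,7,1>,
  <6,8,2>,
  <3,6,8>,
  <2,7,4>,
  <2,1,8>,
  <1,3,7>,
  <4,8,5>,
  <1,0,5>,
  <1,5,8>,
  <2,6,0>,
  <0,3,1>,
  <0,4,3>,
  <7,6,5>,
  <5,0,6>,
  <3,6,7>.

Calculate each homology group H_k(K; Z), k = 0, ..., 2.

H_0 ≅ Z,  H_1 ≅ Z^2,  H_2 ≅ Z.

We work with the vertex ordering 0 < 1 < 2 < 3 < 4 < 5 < 6 < 7 < 8. The simplices of K, each written with vertices in increasing order, are:

  0-simplices (9): [0], [1], [2], [3], [4], [5], [6], [7], [8]
  1-simplices (27): (27 of them)
  2-simplices (18): [0,1,3], [0,1,5], [0,2,4], [0,2,6], [0,3,4], [0,5,6], [1,2,7], [1,2,8], [1,3,7], [1,5,8], [2,4,7], [2,6,8], [3,4,8], [3,6,7], [3,6,8], [4,5,7], [4,5,8], [5,6,7]

Hence C_0 ≅ Z^9, C_1 ≅ Z^27, C_2 ≅ Z^18.

∂_1: C_1 → C_0 maps an edge to its endpoints' difference, ∂[p,q] = q − p.
As a 9×27 matrix over Z this has rank 8, with invariant factors (1,1,1,1,1,1,1,1).

Boundary ∂_2: C_2 → C_1 sends each 2-simplex [p,q,r] to [q,r] − [p,r] + [p,q]. For instance
  ∂[0,3,4] = [3,4] − [0,4] + [0,3],
  ∂[3,4,8] = [4,8] − [3,8] + [3,4].
The resulting 27×18 matrix has rank 17, and its Smith normal form has invariant factors (1,1,1,1,1,1,1,1,1,1,1,1,1,1,1,1,1).

Reading off H_k = ker ∂_k / im ∂_{k+1}:

  H_0: rank C_0 − rank ∂_1 = 9 − 8 = 1, and the invariant factors of ∂_1 are all 1, so H_0 ≅ Z.
  H_1: rank ker ∂_1 − rank ∂_2 = (27 − 8) − 17 = 2, and the invariant factors of ∂_2 are all 1, so H_1 ≅ Z^2.
  H_2: rank ker ∂_2 − rank ∂_3 = (18 − 17) − 0 = 1, and there is no ∂_3, so H_2 ≅ Z.

As a check, the Euler characteristic is 9 − 27 + 18 = 0, which agrees with 1 − 2 + 1 = 0.
(K is a triangulation of the torus T^2.)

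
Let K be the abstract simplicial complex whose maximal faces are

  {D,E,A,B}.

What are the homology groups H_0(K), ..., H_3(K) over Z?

K has 4 vertices, 6 edges, 4 triangles, 1 3-simplex.
rank ∂_0 = 0, rank ∂_1 = 3 ⇒ b_0 = 4 − 0 − 3 = 1; all invariant factors of ∂_1 are 1 so no torsion. So H_0 ≅ Z.
rank ∂_1 = 3, rank ∂_2 = 3 ⇒ b_1 = 6 − 3 − 3 = 0; all invariant factors of ∂_2 are 1 so no torsion. So H_1 ≅ 0.
rank ∂_2 = 3, rank ∂_3 = 1 ⇒ b_2 = 4 − 3 − 1 = 0; all invariant factors of ∂_3 are 1 so no torsion. So H_2 ≅ 0.
rank ∂_3 = 1, rank ∂_4 = 0 ⇒ b_3 = 1 − 1 − 0 = 0. So H_3 ≅ 0.

H_0 = Z,  H_1 = 0,  H_2 = 0,  H_3 = 0.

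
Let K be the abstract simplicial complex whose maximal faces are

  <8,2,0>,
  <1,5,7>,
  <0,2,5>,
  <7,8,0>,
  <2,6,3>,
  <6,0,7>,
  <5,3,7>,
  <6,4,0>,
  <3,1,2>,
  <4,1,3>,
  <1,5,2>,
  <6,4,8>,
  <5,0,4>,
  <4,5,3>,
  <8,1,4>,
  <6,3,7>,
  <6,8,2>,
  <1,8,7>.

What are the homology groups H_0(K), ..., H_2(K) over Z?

H_0 = Z,  H_1 = Z ⊕ Z/2,  H_2 = 0.

Take the total order 0 < 1 < 2 < 3 < 4 < 5 < 6 < 7 < 8 on the vertex set. Then K (dimension 2) consists of the simplices:

  0-simplices (9): [0], [1], [2], [3], [4], [5], [6], [7], [8]
  1-simplices (27): (27 of them)
  2-simplices (18): [0,2,5], [0,2,8], [0,4,5], [0,4,6], [0,6,7], [0,7,8], [1,2,3], [1,2,5], [1,3,4], [1,4,8], [1,5,7], [1,7,8], [2,3,6], [2,6,8], [3,4,5], [3,5,7], [3,6,7], [4,6,8]

so the chain groups are C_0 ≅ Z^9, C_1 ≅ Z^27, C_2 ≅ Z^18.

The boundary map ∂_1: C_1 → C_0 maps an edge to its endpoints' difference, ∂[p,q] = q − p.
This gives a 9×27 integer matrix of rank 8; reducing to Smith normal form yields diagonal entries (1,1,1,1,1,1,1,1).

∂_2: C_2 → C_1 acts by ∂[p,q,r] = [q,r] − [p,r] + [p,q]. For instance
  ∂[0,2,8] = [2,8] − [0,8] + [0,2],
  ∂[0,4,5] = [4,5] − [0,5] + [0,4].
As a 27×18 matrix over Z this has rank 18, with invariant factors (1,1,1,1,1,1,1,1,1,1,1,1,1,1,1,1,1,2).

Reading off H_k = ker ∂_k / im ∂_{k+1}:

  H_0: rank C_0 − rank ∂_1 = 9 − 8 = 1, and the invariant factors of ∂_1 are all 1, so H_0 = Z.
  H_1: rank ker ∂_1 − rank ∂_2 = (27 − 8) − 18 = 1, and ∂_2 has invariant factor 2 > 1, so H_1 = Z ⊕ Z/2.
  H_2: rank ker ∂_2 − rank ∂_3 = (18 − 18) − 0 = 0, and there is no ∂_3, so H_2 = 0.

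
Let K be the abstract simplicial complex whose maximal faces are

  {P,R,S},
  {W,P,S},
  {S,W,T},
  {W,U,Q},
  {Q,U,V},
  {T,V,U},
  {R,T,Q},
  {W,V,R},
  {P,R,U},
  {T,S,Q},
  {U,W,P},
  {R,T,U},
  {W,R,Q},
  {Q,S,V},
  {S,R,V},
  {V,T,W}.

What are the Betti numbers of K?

Fix the vertex order P < Q < R < S < T < U < V < W and write every simplex with vertices in increasing order. Then dim K = 2 and the simplices of K are:

  0-simplices (8): P, Q, R, S, T, U, V, W
  1-simplices (24): PR, PS, PU, PW, QR, QS, QT, QU, QV, QW, RS, RT, RU, RV, RW, ST, SV, SW, TU, TV, TW, UV, UW, VW
  2-simplices (16): PRS, PRU, PSW, PUW, QRT, QRW, QST, QSV, QUV, QUW, RSV, RTU, RVW, STW, TUV, TVW

giving chain groups C_0 ≅ Z^8, C_1 ≅ Z^24, C_2 ≅ Z^16.

The boundary map ∂_1: C_1 → C_0 is given by ∂[p,q] = [q] − [p]. For instance
  ∂QW = W − Q.
The resulting 8×24 matrix has rank 7, and its Smith normal form has invariant factors (1,1,1,1,1,1,1).

The boundary map ∂_2: C_2 → C_1 acts by ∂[p,q,r] = [q,r] − [p,r] + [p,q]. For instance
  ∂QSV = SV − QV + QS,
  ∂RVW = VW − RW + RV.
This gives a 24×16 integer matrix of rank 15; reducing to Smith normal form yields diagonal entries (1,1,1,1,1,1,1,1,1,1,1,1,1,1,1).

Reading off H_k = ker ∂_k / im ∂_{k+1}:

  H_0: rank C_0 − rank ∂_1 = 8 − 7 = 1, and the invariant factors of ∂_1 are all 1, so H_0 ≅ Z.
  H_1: rank ker ∂_1 − rank ∂_2 = (24 − 7) − 15 = 2, and the invariant factors of ∂_2 are all 1, so H_1 ≅ Z^2.
  H_2: rank ker ∂_2 − rank ∂_3 = (16 − 15) − 0 = 1, and there is no ∂_3, so H_2 ≅ Z.

Hence the Betti numbers are b_0 = 1, b_1 = 2, b_2 = 1.

b_0 = 1, b_1 = 2, b_2 = 1.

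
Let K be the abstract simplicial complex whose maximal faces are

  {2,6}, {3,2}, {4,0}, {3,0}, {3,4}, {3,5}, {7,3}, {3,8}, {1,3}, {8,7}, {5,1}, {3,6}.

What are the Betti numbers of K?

b_0 = 1, b_1 = 4.

Take the total order 0 < 1 < 2 < 3 < 4 < 5 < 6 < 7 < 8 on the vertex set. Then K (dimension 1) consists of the simplices:

  0-simplices (9): [0], [1], [2], [3], [4], [5], [6], [7], [8]
  1-simplices (12): [0,3], [0,4], [1,3], [1,5], [2,3], [2,6], [3,4], [3,5], [3,6], [3,7], [3,8], [7,8]

so the chain groups are C_0 ≅ Z^9, C_1 ≅ Z^12.

The boundary map ∂_1: C_1 → C_0 maps an edge to its endpoints' difference, ∂[p,q] = q − p. For instance
  ∂[7,8] = [8] − [7].
The 9×12 boundary matrix has rank 8 and Smith normal form diag(1,1,1,1,1,1,1,1).

Reading off H_k = ker ∂_k / im ∂_{k+1}:

  H_0: rank C_0 − rank ∂_1 = 9 − 8 = 1, and the invariant factors of ∂_1 are all 1, so H_0 = Z.
  H_1: rank ker ∂_1 − rank ∂_2 = (12 − 8) − 0 = 4, and there is no ∂_2, so H_1 = Z^4.

Hence the Betti numbers are b_0 = 1, b_1 = 4.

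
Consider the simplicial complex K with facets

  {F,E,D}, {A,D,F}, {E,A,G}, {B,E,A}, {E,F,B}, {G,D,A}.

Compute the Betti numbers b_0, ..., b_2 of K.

We work with the vertex ordering A < B < D < E < F < G. The simplices of K, each written with vertices in increasing order, are:

  0-simplices (6): A, B, D, E, F, G
  1-simplices (12): AB, AD, AE, AF, AG, BE, BF, DE, DF, DG, EF, EG
  2-simplices (6): ABE, ADF, ADG, AEG, BEF, DEF

Hence C_0 ≅ Z^6, C_1 ≅ Z^12, C_2 ≅ Z^6.

The boundary map ∂_1: C_1 → C_0 is given by ∂[p,q] = [q] − [p]. For instance
  ∂AB = B − A.
This gives a 6×12 integer matrix of rank 5; reducing to Smith normal form yields diagonal entries (1,1,1,1,1).

∂_2: C_2 → C_1 maps a triangle to the signed sum of its edges. For instance
  ∂DEF = EF − DF + DE,
  ∂ABE = BE − AE + AB.
This gives a 12×6 integer matrix of rank 6; reducing to Smith normal form yields diagonal entries (1,1,1,1,1,1).

Computing H_k = (kernel of ∂_k) / (image of ∂_{k+1}):

  H_0: rank C_0 − rank ∂_1 = 6 − 5 = 1, and the invariant factors of ∂_1 are all 1, so H_0 ≅ Z.
  H_1: rank ker ∂_1 − rank ∂_2 = (12 − 5) − 6 = 1, and the invariant factors of ∂_2 are all 1, so H_1 ≅ Z.
  H_2: rank ker ∂_2 − rank ∂_3 = (6 − 6) − 0 = 0, and there is no ∂_3, so H_2 ≅ 0.

As a check, the Euler characteristic is 6 − 12 + 6 = 0, which agrees with 1 − 1 + 0 = 0.

Hence the Betti numbers are b_0 = 1, b_1 = 1, b_2 = 0.

b_0 = 1, b_1 = 1, b_2 = 0.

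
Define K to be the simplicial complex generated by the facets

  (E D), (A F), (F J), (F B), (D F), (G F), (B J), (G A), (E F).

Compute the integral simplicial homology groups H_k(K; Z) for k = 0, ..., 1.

H_0 ≅ Z,  H_1 ≅ Z^3.

Take the total order A < B < D < E < F < G < J on the vertex set. Then K (dimension 1) consists of the simplices:

  0-simplices (7): A, B, D, E, F, G, J
  1-simplices (9): AF, AG, BF, BJ, DE, DF, EF, FG, FJ

giving chain groups C_0 ≅ Z^7, C_1 ≅ Z^9.

∂_1: C_1 → C_0 is given by ∂[p,q] = [q] − [p]. For instance
  ∂BJ = J − B.
This gives a 7×9 integer matrix of rank 6; reducing to Smith normal form yields diagonal entries (1,1,1,1,1,1).

Computing H_k = (kernel of ∂_k) / (image of ∂_{k+1}):

  H_0: rank C_0 − rank ∂_1 = 7 − 6 = 1, and the invariant factors of ∂_1 are all 1, so H_0 = Z.
  H_1: rank ker ∂_1 − rank ∂_2 = (9 − 6) − 0 = 3, and there is no ∂_2, so H_1 = Z^3.

(K is a triangulation of a wedge of 3 circles.)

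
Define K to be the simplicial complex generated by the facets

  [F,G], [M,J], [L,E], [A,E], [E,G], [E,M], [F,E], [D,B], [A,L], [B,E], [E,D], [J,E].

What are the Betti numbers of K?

K has 9 vertices, 12 edges.
rank ∂_0 = 0, rank ∂_1 = 8 ⇒ b_0 = 9 − 0 − 8 = 1; all invariant factors of ∂_1 are 1 so no torsion. So H_0 = Z.
rank ∂_1 = 8, rank ∂_2 = 0 ⇒ b_1 = 12 − 8 − 0 = 4. So H_1 = Z^4.

b_0 = 1, b_1 = 4.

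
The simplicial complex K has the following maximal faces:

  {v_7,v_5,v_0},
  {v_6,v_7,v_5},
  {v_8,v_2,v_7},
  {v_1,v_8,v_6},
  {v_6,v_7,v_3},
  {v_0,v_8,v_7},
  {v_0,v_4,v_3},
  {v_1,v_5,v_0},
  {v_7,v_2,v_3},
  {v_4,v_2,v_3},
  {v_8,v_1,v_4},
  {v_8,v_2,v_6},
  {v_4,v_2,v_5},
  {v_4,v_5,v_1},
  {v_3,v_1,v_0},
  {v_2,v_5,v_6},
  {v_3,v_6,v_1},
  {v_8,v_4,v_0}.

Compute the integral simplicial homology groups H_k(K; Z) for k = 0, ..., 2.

H_0 ≅ Z,  H_1 ≅ Z ⊕ Z/2Z,  H_2 = 0.

We work with the vertex ordering v_0 < v_1 < v_2 < v_3 < v_4 < v_5 < v_6 < v_7 < v_8. The simplices of K, each written with vertices in increasing order, are:

  0-simplices (9): [v_0], [v_1], [v_2], [v_3], [v_4], [v_5], [v_6], [v_7], [v_8]
  1-simplices (27): (27 of them)
  2-simplices (18): (18 of them)

Hence C_0 ≅ Z^9, C_1 ≅ Z^27, C_2 ≅ Z^18.

The boundary map ∂_1: C_1 → C_0 is given by ∂[p,q] = [q] − [p].
This gives a 9×27 integer matrix of rank 8; reducing to Smith normal form yields diagonal entries (1,1,1,1,1,1,1,1).

The boundary map ∂_2: C_2 → C_1 sends each 2-simplex [p,q,r] to [q,r] − [p,r] + [p,q]. For instance
  ∂[v_2,v_5,v_6] = [v_5,v_6] − [v_2,v_6] + [v_2,v_5],
  ∂[v_0,v_1,v_3] = [v_1,v_3] − [v_0,v_3] + [v_0,v_1].
This gives a 27×18 integer matrix of rank 18; reducing to Smith normal form yields diagonal entries (1,1,1,1,1,1,1,1,1,1,1,1,1,1,1,1,1,2).

Now H_k = ker ∂_k / im ∂_{k+1}, so:

  H_0: rank C_0 − rank ∂_1 = 9 − 8 = 1, and the invariant factors of ∂_1 are all 1, so H_0 = Z.
  H_1: rank ker ∂_1 − rank ∂_2 = (27 − 8) − 18 = 1, and ∂_2 has invariant factor 2 > 1, so H_1 = Z ⊕ Z/2Z.
  H_2: rank ker ∂_2 − rank ∂_3 = (18 − 18) − 0 = 0, and there is no ∂_3, so H_2 = 0.

As a check, the Euler characteristic is 9 − 27 + 18 = 0, which agrees with 1 − 1 + 0 = 0.
(K is a triangulation of the Klein bottle.)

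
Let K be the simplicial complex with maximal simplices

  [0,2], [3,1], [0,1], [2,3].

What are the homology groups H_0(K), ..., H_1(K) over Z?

K has 4 vertices, 4 edges.
rank ∂_0 = 0, rank ∂_1 = 3 ⇒ b_0 = 4 − 0 − 3 = 1; all invariant factors of ∂_1 are 1 so no torsion. So H_0 ≅ Z.
rank ∂_1 = 3, rank ∂_2 = 0 ⇒ b_1 = 4 − 3 − 0 = 1. So H_1 ≅ Z.

H_0 = Z,  H_1 = Z.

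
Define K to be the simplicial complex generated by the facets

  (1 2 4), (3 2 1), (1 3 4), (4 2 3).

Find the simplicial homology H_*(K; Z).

K has 4 vertices, 6 edges, 4 triangles.
rank ∂_0 = 0, rank ∂_1 = 3 ⇒ b_0 = 4 − 0 − 3 = 1; all invariant factors of ∂_1 are 1 so no torsion. So H_0 ≅ Z.
rank ∂_1 = 3, rank ∂_2 = 3 ⇒ b_1 = 6 − 3 − 3 = 0; all invariant factors of ∂_2 are 1 so no torsion. So H_1 ≅ 0.
rank ∂_2 = 3, rank ∂_3 = 0 ⇒ b_2 = 4 − 3 − 0 = 1. So H_2 ≅ Z.

H_0 = Z,  H_1 = 0,  H_2 = Z.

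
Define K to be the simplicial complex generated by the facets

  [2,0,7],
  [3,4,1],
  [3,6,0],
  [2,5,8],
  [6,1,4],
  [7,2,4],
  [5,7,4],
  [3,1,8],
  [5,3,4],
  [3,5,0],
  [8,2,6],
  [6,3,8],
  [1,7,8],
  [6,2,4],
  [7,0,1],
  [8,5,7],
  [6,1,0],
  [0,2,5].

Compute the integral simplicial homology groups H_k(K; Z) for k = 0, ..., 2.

H_0 ≅ Z,  H_1 ≅ Z ⊕ Z/2,  H_2 = 0.

Order the vertices as 0 < 1 < 2 < 3 < 4 < 5 < 6 < 7 < 8. Listing each simplex with vertices in this order, K has dimension 2 with simplices:

  0-simplices (9): [0], [1], [2], [3], [4], [5], [6], [7], [8]
  1-simplices (27): (27 of them)
  2-simplices (18): [0,1,6], [0,1,7], [0,2,5], [0,2,7], [0,3,5], [0,3,6], [1,3,4], [1,3,8], [1,4,6], [1,7,8], [2,4,6], [2,4,7], [2,5,8], [2,6,8], [3,4,5], [3,6,8], [4,5,7], [5,7,8]

so the chain groups are C_0 ≅ Z^9, C_1 ≅ Z^27, C_2 ≅ Z^18.

The boundary map ∂_1: C_1 → C_0 maps an edge to its endpoints' difference, ∂[p,q] = q − p. For instance
  ∂[5,8] = [8] − [5].
This gives a 9×27 integer matrix of rank 8; reducing to Smith normal form yields diagonal entries (1,1,1,1,1,1,1,1).

The boundary map ∂_2: C_2 → C_1 sends each 2-simplex [p,q,r] to [q,r] − [p,r] + [p,q]. For instance
  ∂[0,1,6] = [1,6] − [0,6] + [0,1],
  ∂[0,1,7] = [1,7] − [0,7] + [0,1].
The resulting 27×18 matrix has rank 18, and its Smith normal form has invariant factors (1,1,1,1,1,1,1,1,1,1,1,1,1,1,1,1,1,2).

Computing H_k = (kernel of ∂_k) / (image of ∂_{k+1}):

  H_0: rank C_0 − rank ∂_1 = 9 − 8 = 1, and the invariant factors of ∂_1 are all 1, so H_0 ≅ Z.
  H_1: rank ker ∂_1 − rank ∂_2 = (27 − 8) − 18 = 1, and ∂_2 has invariant factor 2 > 1, so H_1 ≅ Z ⊕ Z/2.
  H_2: rank ker ∂_2 − rank ∂_3 = (18 − 18) − 0 = 0, and there is no ∂_3, so H_2 ≅ 0.

As a check, the Euler characteristic is 9 − 27 + 18 = 0, which agrees with 1 − 1 + 0 = 0.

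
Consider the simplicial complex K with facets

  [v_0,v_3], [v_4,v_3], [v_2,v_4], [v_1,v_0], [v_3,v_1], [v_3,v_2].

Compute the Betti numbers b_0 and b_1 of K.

Fix the vertex order v_0 < v_1 < v_2 < v_3 < v_4 and write every simplex with vertices in increasing order. Then dim K = 1 and the simplices of K are:

  0-simplices (5): [v_0], [v_1], [v_2], [v_3], [v_4]
  1-simplices (6): [v_0,v_1], [v_0,v_3], [v_1,v_3], [v_2,v_3], [v_2,v_4], [v_3,v_4]

so the chain groups are C_0 ≅ Z^5, C_1 ≅ Z^6.

Boundary ∂_1: C_1 → C_0 is given by ∂[p,q] = [q] − [p]. For instance
  ∂[v_0,v_3] = [v_3] − [v_0].
As a 5×6 matrix over Z this has rank 4, with invariant factors (1,1,1,1).

Computing H_k = (kernel of ∂_k) / (image of ∂_{k+1}):

  H_0: rank C_0 − rank ∂_1 = 5 − 4 = 1, and the invariant factors of ∂_1 are all 1, so H_0 ≅ Z.
  H_1: rank ker ∂_1 − rank ∂_2 = (6 − 4) − 0 = 2, and there is no ∂_2, so H_1 ≅ Z^2.

Hence the Betti numbers are b_0 = 1, b_1 = 2.

b_0 = 1, b_1 = 2.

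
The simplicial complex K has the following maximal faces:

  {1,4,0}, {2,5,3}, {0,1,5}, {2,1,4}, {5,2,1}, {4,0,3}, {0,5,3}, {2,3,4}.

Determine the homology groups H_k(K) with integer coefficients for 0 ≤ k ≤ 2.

H_0 ≅ Z,  H_1 = 0,  H_2 ≅ Z.

Fix the vertex order 0 < 1 < 2 < 3 < 4 < 5 and write every simplex with vertices in increasing order. Then dim K = 2 and the simplices of K are:

  0-simplices (6): [0], [1], [2], [3], [4], [5]
  1-simplices (12): [0,1], [0,3], [0,4], [0,5], [1,2], [1,4], [1,5], [2,3], [2,4], [2,5], [3,4], [3,5]
  2-simplices (8): [0,1,4], [0,1,5], [0,3,4], [0,3,5], [1,2,4], [1,2,5], [2,3,4], [2,3,5]

Hence C_0 ≅ Z^6, C_1 ≅ Z^12, C_2 ≅ Z^8.

The boundary map ∂_1: C_1 → C_0 maps an edge to its endpoints' difference, ∂[p,q] = q − p. For instance
  ∂[3,5] = [5] − [3].
As a 6×12 matrix over Z this has rank 5, with invariant factors (1,1,1,1,1).

Boundary ∂_2: C_2 → C_1 acts by ∂[p,q,r] = [q,r] − [p,r] + [p,q]. For instance
  ∂[1,2,4] = [2,4] − [1,4] + [1,2],
  ∂[0,3,4] = [3,4] − [0,4] + [0,3].
As a 12×8 matrix over Z this has rank 7, with invariant factors (1,1,1,1,1,1,1).

Reading off H_k = ker ∂_k / im ∂_{k+1}:

  H_0: rank C_0 − rank ∂_1 = 6 − 5 = 1, and the invariant factors of ∂_1 are all 1, so H_0 ≅ Z.
  H_1: rank ker ∂_1 − rank ∂_2 = (12 − 5) − 7 = 0, and the invariant factors of ∂_2 are all 1, so H_1 ≅ 0.
  H_2: rank ker ∂_2 − rank ∂_3 = (8 − 7) − 0 = 1, and there is no ∂_3, so H_2 ≅ Z.

(K is a triangulation of the 2-sphere S^2.)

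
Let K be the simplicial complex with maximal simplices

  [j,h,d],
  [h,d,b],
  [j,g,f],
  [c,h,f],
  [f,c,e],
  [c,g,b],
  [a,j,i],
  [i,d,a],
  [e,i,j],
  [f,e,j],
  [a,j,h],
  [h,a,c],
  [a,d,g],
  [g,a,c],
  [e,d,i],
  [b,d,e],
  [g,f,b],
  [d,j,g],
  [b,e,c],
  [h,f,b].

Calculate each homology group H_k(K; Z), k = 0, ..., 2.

Fix the vertex order a < b < c < d < e < f < g < h < i < j and write every simplex with vertices in increasing order. Then dim K = 2 and the simplices of K are:

  0-simplices (10): a, b, c, d, e, f, g, h, i, j
  1-simplices (30): ac, ad, ag, ah, ai, aj, bc, bd, be, bf, bg, bh, ce, cf, cg, ch, de, dg, dh, di, dj, ef, ei, ej, fg, fh, fj, gj, hj, ij
  2-simplices (20): acg, ach, adg, adi, ahj, aij, bce, bcg, bde, bdh, bfg, bfh, cef, cfh, dei, dgj, dhj, efj, eij, fgj

Hence C_0 ≅ Z^10, C_1 ≅ Z^30, C_2 ≅ Z^20.

Boundary ∂_1: C_1 → C_0 maps an edge to its endpoints' difference, ∂[p,q] = q − p. For instance
  ∂ei = i − e.
The resulting 10×30 matrix has rank 9, and its Smith normal form has invariant factors (1,1,1,1,1,1,1,1,1).

∂_2: C_2 → C_1 sends each 2-simplex [p,q,r] to [q,r] − [p,r] + [p,q]. For instance
  ∂bce = ce − be + bc,
  ∂cfh = fh − ch + cf.
As a 30×20 matrix over Z this has rank 20, with invariant factors (1,1,1,1,1,1,1,1,1,1,1,1,1,1,1,1,1,1,1,2).

Now H_k = ker ∂_k / im ∂_{k+1}, so:

  H_0: rank C_0 − rank ∂_1 = 10 − 9 = 1, and the invariant factors of ∂_1 are all 1, so H_0 ≅ Z.
  H_1: rank ker ∂_1 − rank ∂_2 = (30 − 9) − 20 = 1, and ∂_2 has invariant factor 2 > 1, so H_1 ≅ Z ⊕ Z/2.
  H_2: rank ker ∂_2 − rank ∂_3 = (20 − 20) − 0 = 0, and there is no ∂_3, so H_2 ≅ 0.

As a check, the Euler characteristic is 10 − 30 + 20 = 0, which agrees with 1 − 1 + 0 = 0.
(K is a triangulation of the Klein bottle.)

H_0 = Z,  H_1 = Z ⊕ Z/2,  H_2 = 0.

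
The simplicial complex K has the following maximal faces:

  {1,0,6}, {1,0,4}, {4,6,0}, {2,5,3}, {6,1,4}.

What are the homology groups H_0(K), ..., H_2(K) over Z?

K has 7 vertices, 9 edges, 5 triangles.
rank ∂_0 = 0, rank ∂_1 = 5 ⇒ b_0 = 7 − 0 − 5 = 2; all invariant factors of ∂_1 are 1 so no torsion. So H_0 ≅ Z^2.
rank ∂_1 = 5, rank ∂_2 = 4 ⇒ b_1 = 9 − 5 − 4 = 0; all invariant factors of ∂_2 are 1 so no torsion. So H_1 ≅ 0.
rank ∂_2 = 4, rank ∂_3 = 0 ⇒ b_2 = 5 − 4 − 0 = 1. So H_2 ≅ Z.

H_0 ≅ Z^2,  H_1 = 0,  H_2 ≅ Z.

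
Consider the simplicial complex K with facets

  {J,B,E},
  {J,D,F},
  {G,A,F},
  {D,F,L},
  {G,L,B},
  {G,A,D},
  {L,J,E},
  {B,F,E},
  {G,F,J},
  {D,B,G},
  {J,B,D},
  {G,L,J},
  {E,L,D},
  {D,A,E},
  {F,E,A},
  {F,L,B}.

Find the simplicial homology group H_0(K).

We work with the vertex ordering A < B < D < E < F < G < J < L. The simplices of K, each written with vertices in increasing order, are:

  0-simplices (8): A, B, D, E, F, G, J, L
  1-simplices (24): AD, AE, AF, AG, BD, BE, BF, BG, BJ, BL, DE, DF, DG, DJ, DL, EF, EJ, EL, FG, FJ, FL, GJ, GL, JL
  2-simplices (16): ADE, ADG, AEF, AFG, BDG, BDJ, BEF, BEJ, BFL, BGL, DEL, DFJ, DFL, EJL, FGJ, GJL

Hence C_0 ≅ Z^8, C_1 ≅ Z^24, C_2 ≅ Z^16.

Boundary ∂_1: C_1 → C_0 sends each edge [p,q] (with p < q) to q − p. For instance
  ∂DL = L − D.
As a 8×24 matrix over Z this has rank 7, with invariant factors (1,1,1,1,1,1,1).

The boundary map ∂_2: C_2 → C_1 maps a triangle to the signed sum of its edges. For instance
  ∂ADE = DE − AE + AD,
  ∂BFL = FL − BL + BF.
As a 24×16 matrix over Z this has rank 15, with invariant factors (1,1,1,1,1,1,1,1,1,1,1,1,1,1,1).

Computing H_k = (kernel of ∂_k) / (image of ∂_{k+1}):

  H_0: rank C_0 − rank ∂_1 = 8 − 7 = 1, and the invariant factors of ∂_1 are all 1, so H_0 = Z.

H_0 ≅ Z.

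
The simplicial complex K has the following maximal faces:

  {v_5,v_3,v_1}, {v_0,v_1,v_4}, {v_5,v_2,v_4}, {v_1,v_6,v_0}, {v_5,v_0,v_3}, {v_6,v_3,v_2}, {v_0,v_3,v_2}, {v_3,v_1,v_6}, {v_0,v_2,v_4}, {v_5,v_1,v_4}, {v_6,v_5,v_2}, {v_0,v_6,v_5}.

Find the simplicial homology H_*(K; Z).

Fix the vertex order v_0 < v_1 < v_2 < v_3 < v_4 < v_5 < v_6 and write every simplex with vertices in increasing order. Then dim K = 2 and the simplices of K are:

  0-simplices (7): [v_0], [v_1], [v_2], [v_3], [v_4], [v_5], [v_6]
  1-simplices (18): (18 of them)
  2-simplices (12): (12 of them)

Hence C_0 ≅ Z^7, C_1 ≅ Z^18, C_2 ≅ Z^12.

Boundary ∂_1: C_1 → C_0 sends each edge [p,q] (with p < q) to q − p.
The resulting 7×18 matrix has rank 6, and its Smith normal form has invariant factors (1,1,1,1,1,1).

∂_2: C_2 → C_1 maps a triangle to the signed sum of its edges. For instance
  ∂[v_1,v_4,v_5] = [v_4,v_5] − [v_1,v_5] + [v_1,v_4],
  ∂[v_0,v_2,v_4] = [v_2,v_4] − [v_0,v_4] + [v_0,v_2].
This gives a 18×12 integer matrix of rank 12; reducing to Smith normal form yields diagonal entries (1,1,1,1,1,1,1,1,1,1,1,2).

From H_k ≅ ker(∂_k) / im(∂_{k+1}) we obtain:

  H_0: rank C_0 − rank ∂_1 = 7 − 6 = 1, and the invariant factors of ∂_1 are all 1, so H_0 = Z.
  H_1: rank ker ∂_1 − rank ∂_2 = (18 − 6) − 12 = 0, and ∂_2 has invariant factor 2 > 1, so H_1 = Z/2.
  H_2: rank ker ∂_2 − rank ∂_3 = (12 − 12) − 0 = 0, and there is no ∂_3, so H_2 = 0.

As a check, the Euler characteristic is 7 − 18 + 12 = 1, which agrees with 1 − 0 + 0 = 1.

H_0 ≅ Z,  H_1 ≅ Z/2,  H_2 = 0.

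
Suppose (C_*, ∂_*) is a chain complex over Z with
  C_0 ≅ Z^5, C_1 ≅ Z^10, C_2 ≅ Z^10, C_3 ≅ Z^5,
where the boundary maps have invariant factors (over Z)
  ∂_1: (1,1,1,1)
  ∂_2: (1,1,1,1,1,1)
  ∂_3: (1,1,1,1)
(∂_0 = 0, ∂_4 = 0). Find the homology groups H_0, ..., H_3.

H_0: b_0 = 5 − 0 − 4 = 1; torsion from ∂_1 factors > 1: none. So H_0 ≅ Z.
H_1: b_1 = 10 − 4 − 6 = 0; torsion from ∂_2 factors > 1: none. So H_1 ≅ 0.
H_2: b_2 = 10 − 6 − 4 = 0; torsion from ∂_3 factors > 1: none. So H_2 ≅ 0.
H_3: b_3 = 5 − 4 − 0 = 1; torsion from ∂_4 factors > 1: none. So H_3 ≅ Z.

H_0 ≅ Z,  H_1 = 0,  H_2 = 0,  H_3 ≅ Z.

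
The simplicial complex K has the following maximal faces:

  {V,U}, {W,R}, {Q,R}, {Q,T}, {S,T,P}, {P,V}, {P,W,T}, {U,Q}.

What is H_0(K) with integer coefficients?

Order the vertices as P < Q < R < S < T < U < V < W. Listing each simplex with vertices in this order, K has dimension 2 with simplices:

  0-simplices (8): P, Q, R, S, T, U, V, W
  1-simplices (11): PS, PT, PV, PW, QR, QT, QU, RW, ST, TW, UV
  2-simplices (2): PST, PTW

so the chain groups are C_0 ≅ Z^8, C_1 ≅ Z^11, C_2 ≅ Z^2.

∂_1: C_1 → C_0 maps an edge to its endpoints' difference, ∂[p,q] = q − p. For instance
  ∂UV = V − U.
The resulting 8×11 matrix has rank 7, and its Smith normal form has invariant factors (1,1,1,1,1,1,1).

Boundary ∂_2: C_2 → C_1 sends each 2-simplex [p,q,r] to [q,r] − [p,r] + [p,q]. For instance
  ∂PST = ST − PT + PS,
  ∂PTW = TW − PW + PT.
The 11×2 boundary matrix has rank 2 and Smith normal form diag(1,1).

Now H_k = ker ∂_k / im ∂_{k+1}, so:

  H_0: rank C_0 − rank ∂_1 = 8 − 7 = 1, and the invariant factors of ∂_1 are all 1, so H_0 ≅ Z.

H_0 = Z.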